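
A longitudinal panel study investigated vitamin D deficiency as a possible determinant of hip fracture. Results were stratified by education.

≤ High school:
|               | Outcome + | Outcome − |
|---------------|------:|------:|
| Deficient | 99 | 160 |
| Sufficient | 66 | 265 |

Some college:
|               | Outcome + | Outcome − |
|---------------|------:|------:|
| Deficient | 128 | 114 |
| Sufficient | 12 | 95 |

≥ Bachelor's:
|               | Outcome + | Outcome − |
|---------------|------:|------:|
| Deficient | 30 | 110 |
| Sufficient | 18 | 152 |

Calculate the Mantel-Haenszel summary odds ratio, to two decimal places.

3.33

OR_MH = Σ(aᵢdᵢ/nᵢ) / Σ(bᵢcᵢ/nᵢ), where nᵢ is the stratum total.
Stratum 1 (≤ High school): n = 590; a·d/n = 99·265/590 = 44.4661; b·c/n = 160·66/590 = 17.8983
Stratum 2 (Some college): n = 349; a·d/n = 128·95/349 = 34.8424; b·c/n = 114·12/349 = 3.9198
Stratum 3 (≥ Bachelor's): n = 310; a·d/n = 30·152/310 = 14.7097; b·c/n = 110·18/310 = 6.3871
OR_MH = (44.4661 + 34.8424 + 14.7097) / (17.8983 + 3.9198 + 6.3871) = 94.0182 / 28.2052 = 3.33337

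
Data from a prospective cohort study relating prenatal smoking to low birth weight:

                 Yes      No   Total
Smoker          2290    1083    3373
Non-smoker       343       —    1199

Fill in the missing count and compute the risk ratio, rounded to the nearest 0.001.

The missing cell is in the unexposed row: 1199 − 343 = 856.
So a = 2290, b = 1083, c = 343, d = 856.
RR = [a/(a+b)] / [c/(c+d)] = (2290/3373) / (343/1199) = 0.67892/0.28607 = 2.37325

2.373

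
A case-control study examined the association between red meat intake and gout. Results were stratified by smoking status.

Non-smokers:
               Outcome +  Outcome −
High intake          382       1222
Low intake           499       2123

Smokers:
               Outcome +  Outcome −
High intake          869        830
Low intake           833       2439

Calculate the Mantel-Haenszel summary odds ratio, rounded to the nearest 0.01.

2.18

OR_MH = Σ(aᵢdᵢ/nᵢ) / Σ(bᵢcᵢ/nᵢ), where nᵢ is the stratum total.
Stratum 1 (Non-smokers): n = 4226; a·d/n = 382·2123/4226 = 191.9039; b·c/n = 1222·499/4226 = 144.2920
Stratum 2 (Smokers): n = 4971; a·d/n = 869·2439/4971 = 426.3712; b·c/n = 830·833/4971 = 139.0847
OR_MH = (191.9039 + 426.3712) / (144.2920 + 139.0847) = 618.2751 / 283.3767 = 2.18181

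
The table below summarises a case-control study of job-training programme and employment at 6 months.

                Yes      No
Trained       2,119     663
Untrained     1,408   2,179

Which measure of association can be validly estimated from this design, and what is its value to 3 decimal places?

4.946

Cells: a = 2119, b = 663, c = 1408, d = 2179.
This is a case-control study: participants were sampled on outcome status, so risks in the source population cannot be estimated directly — relative risk is not valid here. The odds ratio is the appropriate measure.
OR = (a·d)/(b·c) = (2119 × 2179) / (663 × 1408) = 4617301 / 933504 = 4.94620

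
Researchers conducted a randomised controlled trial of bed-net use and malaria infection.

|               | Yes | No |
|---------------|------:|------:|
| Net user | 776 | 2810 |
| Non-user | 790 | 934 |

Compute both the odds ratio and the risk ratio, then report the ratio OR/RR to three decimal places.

Cells: a = 776, b = 2810, c = 790, d = 934.
OR = (776·934)/(2810·790) = 724784/2219900 = 0.32649
Risk in exposed = 776/3586 = 0.21640; risk in unexposed = 790/1724 = 0.45824; RR = 0.47224
OR/RR = 0.32649 / 0.47224 = 0.69137
The outcome is not rare, so the OR lies further from 1 than the RR.

0.691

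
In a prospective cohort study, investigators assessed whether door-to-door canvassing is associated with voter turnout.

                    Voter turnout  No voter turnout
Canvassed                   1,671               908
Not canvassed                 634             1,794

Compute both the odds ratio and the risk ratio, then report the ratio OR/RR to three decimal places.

Cells: a = 1671, b = 908, c = 634, d = 1794.
OR = (1671·1794)/(908·634) = 2997774/575672 = 5.20743
Risk in exposed = 1671/2579 = 0.64793; risk in unexposed = 634/2428 = 0.26112; RR = 2.48133
OR/RR = 5.20743 / 2.48133 = 2.09865
The outcome is not rare, so the OR lies further from 1 than the RR.

2.099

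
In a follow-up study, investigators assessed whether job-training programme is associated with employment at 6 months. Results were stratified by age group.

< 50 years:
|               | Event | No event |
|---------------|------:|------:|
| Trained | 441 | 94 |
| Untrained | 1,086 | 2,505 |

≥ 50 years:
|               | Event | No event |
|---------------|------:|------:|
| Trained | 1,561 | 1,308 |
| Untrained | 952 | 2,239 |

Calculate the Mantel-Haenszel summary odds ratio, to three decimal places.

OR_MH = Σ(aᵢdᵢ/nᵢ) / Σ(bᵢcᵢ/nᵢ), where nᵢ is the stratum total.
Stratum 1 (< 50 years): n = 4126; a·d/n = 441·2505/4126 = 267.7424; b·c/n = 94·1086/4126 = 24.7416
Stratum 2 (≥ 50 years): n = 6060; a·d/n = 1561·2239/6060 = 576.7457; b·c/n = 1308·952/6060 = 205.4812
OR_MH = (267.7424 + 576.7457) / (24.7416 + 205.4812) = 844.4881 / 230.2228 = 3.66813

3.668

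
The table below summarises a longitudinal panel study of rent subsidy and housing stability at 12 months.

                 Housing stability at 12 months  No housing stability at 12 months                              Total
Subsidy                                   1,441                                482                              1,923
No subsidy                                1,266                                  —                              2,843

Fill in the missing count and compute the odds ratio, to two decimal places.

3.72

The missing cell is in the unexposed row: 2843 − 1266 = 1577.
So a = 1441, b = 482, c = 1266, d = 1577.
OR = (a·d)/(b·c) = (1441 × 1577) / (482 × 1266) = 2272457 / 610212 = 3.72405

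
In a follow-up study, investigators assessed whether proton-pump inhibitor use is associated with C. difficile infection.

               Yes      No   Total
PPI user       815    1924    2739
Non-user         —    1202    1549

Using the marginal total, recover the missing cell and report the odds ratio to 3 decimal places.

The missing cell is in the unexposed row: 1549 − 1202 = 347.
So a = 815, b = 1924, c = 347, d = 1202.
OR = (a·d)/(b·c) = (815 × 1202) / (1924 × 347) = 979630 / 667628 = 1.46733

1.467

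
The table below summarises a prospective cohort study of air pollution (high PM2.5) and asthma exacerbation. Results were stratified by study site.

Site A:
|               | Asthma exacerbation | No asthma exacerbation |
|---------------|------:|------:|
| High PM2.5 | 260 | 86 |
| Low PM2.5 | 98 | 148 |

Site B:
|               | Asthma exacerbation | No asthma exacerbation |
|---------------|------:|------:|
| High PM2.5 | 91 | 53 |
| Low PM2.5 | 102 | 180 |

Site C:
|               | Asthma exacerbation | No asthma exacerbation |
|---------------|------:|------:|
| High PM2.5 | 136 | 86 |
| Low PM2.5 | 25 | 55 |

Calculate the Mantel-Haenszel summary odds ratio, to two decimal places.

OR_MH = Σ(aᵢdᵢ/nᵢ) / Σ(bᵢcᵢ/nᵢ), where nᵢ is the stratum total.
Stratum 1 (Site A): n = 592; a·d/n = 260·148/592 = 65.0000; b·c/n = 86·98/592 = 14.2365
Stratum 2 (Site B): n = 426; a·d/n = 91·180/426 = 38.4507; b·c/n = 53·102/426 = 12.6901
Stratum 3 (Site C): n = 302; a·d/n = 136·55/302 = 24.7682; b·c/n = 86·25/302 = 7.1192
OR_MH = (65.0000 + 38.4507 + 24.7682) / (14.2365 + 12.6901 + 7.1192) = 128.2189 / 34.0458 = 3.76607

3.77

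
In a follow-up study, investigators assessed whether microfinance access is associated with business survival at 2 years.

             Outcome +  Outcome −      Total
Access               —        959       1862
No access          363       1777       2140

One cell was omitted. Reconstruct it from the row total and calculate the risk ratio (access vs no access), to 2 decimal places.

The missing cell is in the exposed row: 1862 − 959 = 903.
So a = 903, b = 959, c = 363, d = 1777.
RR = [a/(a+b)] / [c/(c+d)] = (903/1862) / (363/2140) = 0.48496/0.16963 = 2.85901

2.86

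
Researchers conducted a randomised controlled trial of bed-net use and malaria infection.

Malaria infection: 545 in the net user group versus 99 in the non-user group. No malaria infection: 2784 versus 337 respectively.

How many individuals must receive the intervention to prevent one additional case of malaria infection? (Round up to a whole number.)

Risk in treated group = 545/3329 = 0.16371; risk in control = 99/436 = 0.22706.
Absolute risk reduction = 0.22706 − 0.16371 = 0.06335
NNT = 1 / ARR = 1 / 0.06335 = 15.785 → round up → 16

16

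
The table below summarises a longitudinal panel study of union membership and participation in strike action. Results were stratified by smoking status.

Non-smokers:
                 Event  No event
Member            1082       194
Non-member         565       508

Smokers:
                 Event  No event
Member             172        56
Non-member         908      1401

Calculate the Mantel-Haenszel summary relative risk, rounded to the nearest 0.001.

RR_MH = Σ(aᵢ·n₀ᵢ/nᵢ) / Σ(cᵢ·n₁ᵢ/nᵢ), with n₁ᵢ = aᵢ+bᵢ (exposed), n₀ᵢ = cᵢ+dᵢ (unexposed), nᵢ = n₁ᵢ+n₀ᵢ.
Stratum 1 (Non-smokers): n₁ = 1276, n₀ = 1073, n = 2349; a·n₀/n = 1082·1073/2349 = 494.2469; c·n₁/n = 565·1276/2349 = 306.9136
Stratum 2 (Smokers): n₁ = 228, n₀ = 2309, n = 2537; a·n₀/n = 172·2309/2537 = 156.5424; c·n₁/n = 908·228/2537 = 81.6019
RR_MH = (494.2469 + 156.5424) / (306.9136 + 81.6019) = 650.7893 / 388.5155 = 1.67507

1.675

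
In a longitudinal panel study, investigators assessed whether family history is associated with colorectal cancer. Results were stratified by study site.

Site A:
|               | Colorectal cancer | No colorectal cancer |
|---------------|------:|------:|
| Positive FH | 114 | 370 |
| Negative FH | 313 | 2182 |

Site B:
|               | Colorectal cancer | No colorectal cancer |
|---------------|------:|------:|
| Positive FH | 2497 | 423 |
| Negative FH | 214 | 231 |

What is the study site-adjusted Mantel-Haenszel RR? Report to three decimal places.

RR_MH = Σ(aᵢ·n₀ᵢ/nᵢ) / Σ(cᵢ·n₁ᵢ/nᵢ), with n₁ᵢ = aᵢ+bᵢ (exposed), n₀ᵢ = cᵢ+dᵢ (unexposed), nᵢ = n₁ᵢ+n₀ᵢ.
Stratum 1 (Site A): n₁ = 484, n₀ = 2495, n = 2979; a·n₀/n = 114·2495/2979 = 95.4783; c·n₁/n = 313·484/2979 = 50.8533
Stratum 2 (Site B): n₁ = 2920, n₀ = 445, n = 3365; a·n₀/n = 2497·445/3365 = 330.2125; c·n₁/n = 214·2920/3365 = 185.6999
RR_MH = (95.4783 + 330.2125) / (50.8533 + 185.6999) = 425.6908 / 236.5532 = 1.79956

1.800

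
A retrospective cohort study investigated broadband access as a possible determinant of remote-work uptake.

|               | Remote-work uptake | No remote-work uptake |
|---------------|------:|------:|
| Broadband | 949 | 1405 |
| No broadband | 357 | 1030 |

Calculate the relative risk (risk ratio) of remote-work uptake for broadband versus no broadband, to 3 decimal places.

1.566

Cells: a = 949, b = 1405, c = 357, d = 1030.
Risk in exposed = 949/2354 = 0.40314; risk in unexposed = 357/1387 = 0.25739.
RR = 0.40314 / 0.25739 = 1.56627
The risk among the exposed is 1.57 times that among the unexposed.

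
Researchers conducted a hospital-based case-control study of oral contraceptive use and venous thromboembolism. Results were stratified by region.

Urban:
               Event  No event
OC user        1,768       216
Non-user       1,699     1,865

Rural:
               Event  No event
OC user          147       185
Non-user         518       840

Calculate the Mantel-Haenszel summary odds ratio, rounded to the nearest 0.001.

5.433

OR_MH = Σ(aᵢdᵢ/nᵢ) / Σ(bᵢcᵢ/nᵢ), where nᵢ is the stratum total.
Stratum 1 (Urban): n = 5548; a·d/n = 1768·1865/5548 = 594.3259; b·c/n = 216·1699/5548 = 66.1471
Stratum 2 (Rural): n = 1690; a·d/n = 147·840/1690 = 73.0651; b·c/n = 185·518/1690 = 56.7041
OR_MH = (594.3259 + 73.0651) / (66.1471 + 56.7041) = 667.3910 / 122.8512 = 5.43251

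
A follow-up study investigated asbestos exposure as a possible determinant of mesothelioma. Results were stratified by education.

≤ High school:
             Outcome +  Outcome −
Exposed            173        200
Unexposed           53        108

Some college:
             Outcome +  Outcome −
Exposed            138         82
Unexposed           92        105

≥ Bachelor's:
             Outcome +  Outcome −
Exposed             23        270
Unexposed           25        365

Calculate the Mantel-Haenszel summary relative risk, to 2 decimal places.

RR_MH = Σ(aᵢ·n₀ᵢ/nᵢ) / Σ(cᵢ·n₁ᵢ/nᵢ), with n₁ᵢ = aᵢ+bᵢ (exposed), n₀ᵢ = cᵢ+dᵢ (unexposed), nᵢ = n₁ᵢ+n₀ᵢ.
Stratum 1 (≤ High school): n₁ = 373, n₀ = 161, n = 534; a·n₀/n = 173·161/534 = 52.1592; c·n₁/n = 53·373/534 = 37.0206
Stratum 2 (Some college): n₁ = 220, n₀ = 197, n = 417; a·n₀/n = 138·197/417 = 65.1942; c·n₁/n = 92·220/417 = 48.5372
Stratum 3 (≥ Bachelor's): n₁ = 293, n₀ = 390, n = 683; a·n₀/n = 23·390/683 = 13.1332; c·n₁/n = 25·293/683 = 10.7247
RR_MH = (52.1592 + 65.1942 + 13.1332) / (37.0206 + 48.5372 + 10.7247) = 130.4867 / 96.2825 = 1.35525

1.36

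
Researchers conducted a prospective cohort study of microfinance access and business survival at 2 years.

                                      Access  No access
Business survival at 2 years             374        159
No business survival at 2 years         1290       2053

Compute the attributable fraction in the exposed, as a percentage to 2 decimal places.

Reading the table with exposure as columns: a = 374 (Access, case), b = 1290 (Access, non-case), c = 159 (No access, case), d = 2053.
Risk in exposed = 374/1664 = 0.22476; risk in unexposed = 159/2212 = 0.07188.
RR = 0.22476/0.07188 = 3.12684
AR% = (RR − 1)/RR × 100 = (3.12684 − 1)/3.12684 × 100 = 68.0189%

68.02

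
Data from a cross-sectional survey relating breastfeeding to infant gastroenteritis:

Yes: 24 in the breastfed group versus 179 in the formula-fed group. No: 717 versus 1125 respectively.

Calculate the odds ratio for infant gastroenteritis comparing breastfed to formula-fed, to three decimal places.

From the description: a = 24, b = 717, c = 179, d = 1125.
OR = (a·d)/(b·c) = (24 × 1125) / (717 × 179) = 27000 / 128343 = 0.21037
Exposure is associated with lower odds of infant gastroenteritis (OR = 0.21 < 1).

0.210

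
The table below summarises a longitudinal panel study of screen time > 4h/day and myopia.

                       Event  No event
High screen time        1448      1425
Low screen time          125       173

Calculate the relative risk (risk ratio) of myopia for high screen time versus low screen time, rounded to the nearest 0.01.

Cells: a = 1448, b = 1425, c = 125, d = 173.
Risk in exposed = 1448/2873 = 0.50400; risk in unexposed = 125/298 = 0.41946.
RR = 0.50400 / 0.41946 = 1.20154
The risk among the exposed is 1.20 times that among the unexposed.

1.20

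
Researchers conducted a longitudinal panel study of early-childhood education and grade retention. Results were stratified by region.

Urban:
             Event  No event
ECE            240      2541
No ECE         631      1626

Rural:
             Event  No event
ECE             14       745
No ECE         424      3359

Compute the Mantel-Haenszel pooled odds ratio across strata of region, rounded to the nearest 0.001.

0.226

OR_MH = Σ(aᵢdᵢ/nᵢ) / Σ(bᵢcᵢ/nᵢ), where nᵢ is the stratum total.
Stratum 1 (Urban): n = 5038; a·d/n = 240·1626/5038 = 77.4593; b·c/n = 2541·631/5038 = 318.2555
Stratum 2 (Rural): n = 4542; a·d/n = 14·3359/4542 = 10.3536; b·c/n = 745·424/4542 = 69.5465
OR_MH = (77.4593 + 10.3536) / (318.2555 + 69.5465) = 87.8129 / 387.8019 = 0.22644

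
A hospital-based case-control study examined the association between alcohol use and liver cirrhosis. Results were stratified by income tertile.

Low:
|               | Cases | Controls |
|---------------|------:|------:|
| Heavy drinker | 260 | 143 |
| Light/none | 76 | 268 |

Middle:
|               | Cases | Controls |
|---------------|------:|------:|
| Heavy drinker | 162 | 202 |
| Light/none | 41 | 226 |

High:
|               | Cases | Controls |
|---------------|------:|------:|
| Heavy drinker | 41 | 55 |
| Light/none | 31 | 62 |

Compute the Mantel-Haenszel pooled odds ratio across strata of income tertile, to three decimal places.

OR_MH = Σ(aᵢdᵢ/nᵢ) / Σ(bᵢcᵢ/nᵢ), where nᵢ is the stratum total.
Stratum 1 (Low): n = 747; a·d/n = 260·268/747 = 93.2798; b·c/n = 143·76/747 = 14.5489
Stratum 2 (Middle): n = 631; a·d/n = 162·226/631 = 58.0222; b·c/n = 202·41/631 = 13.1252
Stratum 3 (High): n = 189; a·d/n = 41·62/189 = 13.4497; b·c/n = 55·31/189 = 9.0212
OR_MH = (93.2798 + 58.0222 + 13.4497) / (14.5489 + 13.1252 + 9.0212) = 164.7517 / 36.6952 = 4.48973

4.490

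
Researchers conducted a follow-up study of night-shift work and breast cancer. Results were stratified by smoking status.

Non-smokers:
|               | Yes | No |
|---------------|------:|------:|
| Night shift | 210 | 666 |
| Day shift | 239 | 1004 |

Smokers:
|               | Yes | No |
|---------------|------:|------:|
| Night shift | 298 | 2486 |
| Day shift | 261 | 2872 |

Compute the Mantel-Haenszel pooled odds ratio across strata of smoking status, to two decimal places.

1.32

OR_MH = Σ(aᵢdᵢ/nᵢ) / Σ(bᵢcᵢ/nᵢ), where nᵢ is the stratum total.
Stratum 1 (Non-smokers): n = 2119; a·d/n = 210·1004/2119 = 99.4998; b·c/n = 666·239/2119 = 75.1175
Stratum 2 (Smokers): n = 5917; a·d/n = 298·2872/5917 = 144.6436; b·c/n = 2486·261/5917 = 109.6579
OR_MH = (99.4998 + 144.6436) / (75.1175 + 109.6579) = 244.1433 / 184.7754 = 1.32130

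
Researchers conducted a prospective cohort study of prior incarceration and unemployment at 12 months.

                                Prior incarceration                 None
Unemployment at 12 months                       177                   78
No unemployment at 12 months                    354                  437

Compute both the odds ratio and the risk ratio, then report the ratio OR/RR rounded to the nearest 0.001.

1.273

Reading the table with exposure as columns: a = 177 (Prior incarceration, case), b = 354 (Prior incarceration, non-case), c = 78 (None, case), d = 437.
OR = (177·437)/(354·78) = 77349/27612 = 2.80128
Risk in exposed = 177/531 = 0.33333; risk in unexposed = 78/515 = 0.15146; RR = 2.20085
OR/RR = 2.80128 / 2.20085 = 1.27282
The outcome is not rare, so the OR lies further from 1 than the RR.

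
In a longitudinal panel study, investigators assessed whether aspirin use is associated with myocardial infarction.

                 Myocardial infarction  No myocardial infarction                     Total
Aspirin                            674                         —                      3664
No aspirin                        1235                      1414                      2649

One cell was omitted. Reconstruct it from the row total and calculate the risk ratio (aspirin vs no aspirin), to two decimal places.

The missing cell is in the exposed row: 3664 − 674 = 2990.
So a = 674, b = 2990, c = 1235, d = 1414.
RR = [a/(a+b)] / [c/(c+d)] = (674/3664) / (1235/2649) = 0.18395/0.46621 = 0.39457

0.39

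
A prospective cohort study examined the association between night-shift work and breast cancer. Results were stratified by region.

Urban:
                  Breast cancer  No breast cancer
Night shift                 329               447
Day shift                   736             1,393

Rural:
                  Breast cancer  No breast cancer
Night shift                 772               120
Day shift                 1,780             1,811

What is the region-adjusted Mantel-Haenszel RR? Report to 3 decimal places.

RR_MH = Σ(aᵢ·n₀ᵢ/nᵢ) / Σ(cᵢ·n₁ᵢ/nᵢ), with n₁ᵢ = aᵢ+bᵢ (exposed), n₀ᵢ = cᵢ+dᵢ (unexposed), nᵢ = n₁ᵢ+n₀ᵢ.
Stratum 1 (Urban): n₁ = 776, n₀ = 2129, n = 2905; a·n₀/n = 329·2129/2905 = 241.1157; c·n₁/n = 736·776/2905 = 196.6045
Stratum 2 (Rural): n₁ = 892, n₀ = 3591, n = 4483; a·n₀/n = 772·3591/4483 = 618.3921; c·n₁/n = 1780·892/4483 = 354.1735
RR_MH = (241.1157 + 618.3921) / (196.6045 + 354.1735) = 859.5078 / 550.7780 = 1.56053

1.561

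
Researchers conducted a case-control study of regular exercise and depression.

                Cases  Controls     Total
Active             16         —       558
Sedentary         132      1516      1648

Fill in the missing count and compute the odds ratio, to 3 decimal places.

0.339

The missing cell is in the exposed row: 558 − 16 = 542.
So a = 16, b = 542, c = 132, d = 1516.
OR = (a·d)/(b·c) = (16 × 1516) / (542 × 132) = 24256 / 71544 = 0.33904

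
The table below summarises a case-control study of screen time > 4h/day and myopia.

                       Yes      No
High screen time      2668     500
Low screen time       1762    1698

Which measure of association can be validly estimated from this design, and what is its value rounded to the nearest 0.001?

Cells: a = 2668, b = 500, c = 1762, d = 1698.
This is a case-control study: participants were sampled on outcome status, so risks in the source population cannot be estimated directly — relative risk is not valid here. The odds ratio is the appropriate measure.
OR = (a·d)/(b·c) = (2668 × 1698) / (500 × 1762) = 4530264 / 881000 = 5.14218

5.142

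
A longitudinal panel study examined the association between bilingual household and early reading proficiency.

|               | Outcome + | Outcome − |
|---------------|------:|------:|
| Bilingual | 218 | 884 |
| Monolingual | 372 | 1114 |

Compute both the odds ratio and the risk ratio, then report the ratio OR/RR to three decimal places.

Cells: a = 218, b = 884, c = 372, d = 1114.
OR = (218·1114)/(884·372) = 242852/328848 = 0.73849
Risk in exposed = 218/1102 = 0.19782; risk in unexposed = 372/1486 = 0.25034; RR = 0.79023
OR/RR = 0.73849 / 0.79023 = 0.93454
The outcome is not rare, so the OR lies further from 1 than the RR.

0.935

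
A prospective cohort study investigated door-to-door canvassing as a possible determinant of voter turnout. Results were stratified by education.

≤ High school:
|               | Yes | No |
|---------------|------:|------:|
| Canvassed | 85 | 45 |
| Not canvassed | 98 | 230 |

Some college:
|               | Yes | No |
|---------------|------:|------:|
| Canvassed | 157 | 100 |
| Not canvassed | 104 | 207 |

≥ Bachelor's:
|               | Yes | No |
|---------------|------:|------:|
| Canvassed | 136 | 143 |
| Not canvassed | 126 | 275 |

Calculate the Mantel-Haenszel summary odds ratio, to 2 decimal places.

OR_MH = Σ(aᵢdᵢ/nᵢ) / Σ(bᵢcᵢ/nᵢ), where nᵢ is the stratum total.
Stratum 1 (≤ High school): n = 458; a·d/n = 85·230/458 = 42.6856; b·c/n = 45·98/458 = 9.6288
Stratum 2 (Some college): n = 568; a·d/n = 157·207/568 = 57.2165; b·c/n = 100·104/568 = 18.3099
Stratum 3 (≥ Bachelor's): n = 680; a·d/n = 136·275/680 = 55.0000; b·c/n = 143·126/680 = 26.4971
OR_MH = (42.6856 + 57.2165 + 55.0000) / (9.6288 + 18.3099 + 26.4971) = 154.9021 / 54.4357 = 2.84560

2.85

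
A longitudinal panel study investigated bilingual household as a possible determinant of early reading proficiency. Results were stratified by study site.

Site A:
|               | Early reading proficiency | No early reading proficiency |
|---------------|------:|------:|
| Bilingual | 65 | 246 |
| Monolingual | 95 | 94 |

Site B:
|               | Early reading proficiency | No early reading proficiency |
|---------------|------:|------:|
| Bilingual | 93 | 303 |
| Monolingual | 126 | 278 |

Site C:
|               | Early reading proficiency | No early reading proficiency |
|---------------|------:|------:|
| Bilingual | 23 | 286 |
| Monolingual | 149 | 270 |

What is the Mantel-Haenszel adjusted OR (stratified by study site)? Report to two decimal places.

OR_MH = Σ(aᵢdᵢ/nᵢ) / Σ(bᵢcᵢ/nᵢ), where nᵢ is the stratum total.
Stratum 1 (Site A): n = 500; a·d/n = 65·94/500 = 12.2200; b·c/n = 246·95/500 = 46.7400
Stratum 2 (Site B): n = 800; a·d/n = 93·278/800 = 32.3175; b·c/n = 303·126/800 = 47.7225
Stratum 3 (Site C): n = 728; a·d/n = 23·270/728 = 8.5302; b·c/n = 286·149/728 = 58.5357
OR_MH = (12.2200 + 32.3175 + 8.5302) / (46.7400 + 47.7225 + 58.5357) = 53.0677 / 152.9982 = 0.34685

0.35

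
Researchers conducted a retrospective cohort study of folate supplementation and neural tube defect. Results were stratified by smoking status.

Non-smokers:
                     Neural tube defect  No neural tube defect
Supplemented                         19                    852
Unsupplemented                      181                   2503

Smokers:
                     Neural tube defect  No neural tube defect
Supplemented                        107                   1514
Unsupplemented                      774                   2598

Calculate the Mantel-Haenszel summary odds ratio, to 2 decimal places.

0.25

OR_MH = Σ(aᵢdᵢ/nᵢ) / Σ(bᵢcᵢ/nᵢ), where nᵢ is the stratum total.
Stratum 1 (Non-smokers): n = 3555; a·d/n = 19·2503/3555 = 13.3775; b·c/n = 852·181/3555 = 43.3789
Stratum 2 (Smokers): n = 4993; a·d/n = 107·2598/4993 = 55.6751; b·c/n = 1514·774/4993 = 234.6958
OR_MH = (13.3775 + 55.6751) / (43.3789 + 234.6958) = 69.0526 / 278.0747 = 0.24832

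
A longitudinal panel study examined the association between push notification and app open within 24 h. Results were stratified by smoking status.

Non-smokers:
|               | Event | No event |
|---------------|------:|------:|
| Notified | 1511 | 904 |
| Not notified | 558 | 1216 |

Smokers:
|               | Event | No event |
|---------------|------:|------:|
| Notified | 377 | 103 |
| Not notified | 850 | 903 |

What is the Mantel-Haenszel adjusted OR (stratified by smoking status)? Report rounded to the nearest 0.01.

OR_MH = Σ(aᵢdᵢ/nᵢ) / Σ(bᵢcᵢ/nᵢ), where nᵢ is the stratum total.
Stratum 1 (Non-smokers): n = 4189; a·d/n = 1511·1216/4189 = 438.6192; b·c/n = 904·558/4189 = 120.4182
Stratum 2 (Smokers): n = 2233; a·d/n = 377·903/2233 = 152.4545; b·c/n = 103·850/2233 = 39.2073
OR_MH = (438.6192 + 152.4545) / (120.4182 + 39.2073) = 591.0738 / 159.6256 = 3.70288

3.70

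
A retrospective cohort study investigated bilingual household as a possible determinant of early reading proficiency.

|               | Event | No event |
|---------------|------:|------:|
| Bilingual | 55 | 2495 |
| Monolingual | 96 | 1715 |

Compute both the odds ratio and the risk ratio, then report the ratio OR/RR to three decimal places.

0.968

Cells: a = 55, b = 2495, c = 96, d = 1715.
OR = (55·1715)/(2495·96) = 94325/239520 = 0.39381
Risk in exposed = 55/2550 = 0.02157; risk in unexposed = 96/1811 = 0.05301; RR = 0.40688
OR/RR = 0.39381 / 0.40688 = 0.96787
The outcome is rare in both groups, so OR ≈ RR (ratio near 1).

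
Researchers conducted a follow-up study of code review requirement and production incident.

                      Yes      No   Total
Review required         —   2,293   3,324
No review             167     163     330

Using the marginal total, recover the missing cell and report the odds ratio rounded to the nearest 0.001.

0.439

The missing cell is in the exposed row: 3324 − 2293 = 1031.
So a = 1031, b = 2293, c = 167, d = 163.
OR = (a·d)/(b·c) = (1031 × 163) / (2293 × 167) = 168053 / 382931 = 0.43886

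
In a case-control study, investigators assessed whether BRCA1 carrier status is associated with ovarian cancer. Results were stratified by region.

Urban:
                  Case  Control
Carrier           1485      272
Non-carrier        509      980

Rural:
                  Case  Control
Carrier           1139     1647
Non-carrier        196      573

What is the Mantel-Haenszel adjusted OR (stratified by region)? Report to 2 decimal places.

OR_MH = Σ(aᵢdᵢ/nᵢ) / Σ(bᵢcᵢ/nᵢ), where nᵢ is the stratum total.
Stratum 1 (Urban): n = 3246; a·d/n = 1485·980/3246 = 448.3364; b·c/n = 272·509/3246 = 42.6519
Stratum 2 (Rural): n = 3555; a·d/n = 1139·573/3555 = 183.5857; b·c/n = 1647·196/3555 = 90.8051
OR_MH = (448.3364 + 183.5857) / (42.6519 + 90.8051) = 631.9221 / 133.4569 = 4.73503

4.74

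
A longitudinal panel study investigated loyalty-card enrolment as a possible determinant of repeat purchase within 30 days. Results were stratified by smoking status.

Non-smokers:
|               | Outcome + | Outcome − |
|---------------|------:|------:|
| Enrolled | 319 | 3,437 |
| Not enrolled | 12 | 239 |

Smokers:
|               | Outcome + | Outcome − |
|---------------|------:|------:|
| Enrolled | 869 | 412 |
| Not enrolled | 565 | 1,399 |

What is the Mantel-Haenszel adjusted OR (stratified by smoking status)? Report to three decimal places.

4.799

OR_MH = Σ(aᵢdᵢ/nᵢ) / Σ(bᵢcᵢ/nᵢ), where nᵢ is the stratum total.
Stratum 1 (Non-smokers): n = 4007; a·d/n = 319·239/4007 = 19.0270; b·c/n = 3437·12/4007 = 10.2930
Stratum 2 (Smokers): n = 3245; a·d/n = 869·1399/3245 = 374.6475; b·c/n = 412·565/3245 = 71.7350
OR_MH = (19.0270 + 374.6475) / (10.2930 + 71.7350) = 393.6744 / 82.0280 = 4.79927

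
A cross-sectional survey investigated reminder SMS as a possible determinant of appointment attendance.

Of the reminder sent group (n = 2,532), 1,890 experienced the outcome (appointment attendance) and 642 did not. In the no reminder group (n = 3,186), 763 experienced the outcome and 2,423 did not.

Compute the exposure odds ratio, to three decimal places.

From the description: a = 1890, b = 642, c = 763, d = 2423.
OR = (a·d)/(b·c) = (1890 × 2423) / (642 × 763) = 4579470 / 489846 = 9.34880
The odds of appointment attendance are about 9.35 times as high in the reminder sent group.

9.349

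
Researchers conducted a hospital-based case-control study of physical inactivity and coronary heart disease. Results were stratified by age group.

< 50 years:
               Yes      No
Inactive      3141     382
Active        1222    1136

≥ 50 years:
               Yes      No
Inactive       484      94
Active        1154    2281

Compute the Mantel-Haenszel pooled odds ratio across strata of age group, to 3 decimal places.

OR_MH = Σ(aᵢdᵢ/nᵢ) / Σ(bᵢcᵢ/nᵢ), where nᵢ is the stratum total.
Stratum 1 (< 50 years): n = 5881; a·d/n = 3141·1136/5881 = 606.7295; b·c/n = 382·1222/5881 = 79.3749
Stratum 2 (≥ 50 years): n = 4013; a·d/n = 484·2281/4013 = 275.1069; b·c/n = 94·1154/4013 = 27.0311
OR_MH = (606.7295 + 275.1069) / (79.3749 + 27.0311) = 881.8364 / 106.4061 = 8.28746

8.287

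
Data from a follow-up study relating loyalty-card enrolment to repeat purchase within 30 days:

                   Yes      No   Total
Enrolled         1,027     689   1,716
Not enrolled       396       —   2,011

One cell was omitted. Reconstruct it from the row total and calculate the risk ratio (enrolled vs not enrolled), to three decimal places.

The missing cell is in the unexposed row: 2011 − 396 = 1615.
So a = 1027, b = 689, c = 396, d = 1615.
RR = [a/(a+b)] / [c/(c+d)] = (1027/1716) / (396/2011) = 0.59848/0.19692 = 3.03928

3.039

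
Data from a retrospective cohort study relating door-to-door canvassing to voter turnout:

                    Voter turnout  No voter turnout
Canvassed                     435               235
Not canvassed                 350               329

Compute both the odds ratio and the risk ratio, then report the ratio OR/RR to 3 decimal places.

Cells: a = 435, b = 235, c = 350, d = 329.
OR = (435·329)/(235·350) = 143115/82250 = 1.74000
Risk in exposed = 435/670 = 0.64925; risk in unexposed = 350/679 = 0.51546; RR = 1.25955
OR/RR = 1.74000 / 1.25955 = 1.38144
The outcome is not rare, so the OR lies further from 1 than the RR.

1.381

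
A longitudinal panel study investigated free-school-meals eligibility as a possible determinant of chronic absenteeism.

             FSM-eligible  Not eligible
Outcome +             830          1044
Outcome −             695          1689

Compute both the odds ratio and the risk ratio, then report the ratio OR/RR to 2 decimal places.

Reading the table with exposure as columns: a = 830 (FSM-eligible, case), b = 695 (FSM-eligible, non-case), c = 1044 (Not eligible, case), d = 1689.
OR = (830·1689)/(695·1044) = 1401870/725580 = 1.93207
Risk in exposed = 830/1525 = 0.54426; risk in unexposed = 1044/2733 = 0.38200; RR = 1.42478
OR/RR = 1.93207 / 1.42478 = 1.35605
The outcome is not rare, so the OR lies further from 1 than the RR.

1.36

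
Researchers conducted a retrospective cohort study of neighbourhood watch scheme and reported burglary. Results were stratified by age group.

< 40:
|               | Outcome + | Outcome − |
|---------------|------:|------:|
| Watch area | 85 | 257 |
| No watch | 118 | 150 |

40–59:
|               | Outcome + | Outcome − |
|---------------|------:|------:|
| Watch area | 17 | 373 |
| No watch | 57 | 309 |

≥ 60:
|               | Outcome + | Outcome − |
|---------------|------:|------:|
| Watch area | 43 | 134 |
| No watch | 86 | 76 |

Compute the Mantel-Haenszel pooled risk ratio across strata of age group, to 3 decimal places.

0.471

RR_MH = Σ(aᵢ·n₀ᵢ/nᵢ) / Σ(cᵢ·n₁ᵢ/nᵢ), with n₁ᵢ = aᵢ+bᵢ (exposed), n₀ᵢ = cᵢ+dᵢ (unexposed), nᵢ = n₁ᵢ+n₀ᵢ.
Stratum 1 (< 40): n₁ = 342, n₀ = 268, n = 610; a·n₀/n = 85·268/610 = 37.3443; c·n₁/n = 118·342/610 = 66.1574
Stratum 2 (40–59): n₁ = 390, n₀ = 366, n = 756; a·n₀/n = 17·366/756 = 8.2302; c·n₁/n = 57·390/756 = 29.4048
Stratum 3 (≥ 60): n₁ = 177, n₀ = 162, n = 339; a·n₀/n = 43·162/339 = 20.5487; c·n₁/n = 86·177/339 = 44.9027
RR_MH = (37.3443 + 8.2302 + 20.5487) / (66.1574 + 29.4048 + 44.9027) = 66.1231 / 140.4648 = 0.47074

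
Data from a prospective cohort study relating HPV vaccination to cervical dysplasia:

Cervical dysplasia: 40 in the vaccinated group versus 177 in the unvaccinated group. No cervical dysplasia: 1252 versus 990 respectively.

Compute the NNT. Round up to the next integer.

Risk in treated group = 40/1292 = 0.03096; risk in control = 177/1167 = 0.15167.
Absolute risk reduction = 0.15167 − 0.03096 = 0.12071
NNT = 1 / ARR = 1 / 0.12071 = 8.284 → round up → 9

9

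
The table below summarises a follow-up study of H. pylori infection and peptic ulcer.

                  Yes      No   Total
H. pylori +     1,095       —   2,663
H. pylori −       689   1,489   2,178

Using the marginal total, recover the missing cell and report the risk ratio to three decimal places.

1.300

The missing cell is in the exposed row: 2663 − 1095 = 1568.
So a = 1095, b = 1568, c = 689, d = 1489.
RR = [a/(a+b)] / [c/(c+d)] = (1095/2663) / (689/2178) = 0.41119/0.31635 = 1.29982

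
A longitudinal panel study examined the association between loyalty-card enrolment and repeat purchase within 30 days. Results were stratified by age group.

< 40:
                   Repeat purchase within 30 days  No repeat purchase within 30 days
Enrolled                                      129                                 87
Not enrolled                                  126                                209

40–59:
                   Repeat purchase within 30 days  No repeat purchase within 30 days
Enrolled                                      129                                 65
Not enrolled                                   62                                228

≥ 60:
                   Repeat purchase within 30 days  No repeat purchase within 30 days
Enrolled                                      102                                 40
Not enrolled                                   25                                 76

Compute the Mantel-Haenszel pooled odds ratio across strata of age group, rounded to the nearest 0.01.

4.38

OR_MH = Σ(aᵢdᵢ/nᵢ) / Σ(bᵢcᵢ/nᵢ), where nᵢ is the stratum total.
Stratum 1 (< 40): n = 551; a·d/n = 129·209/551 = 48.9310; b·c/n = 87·126/551 = 19.8947
Stratum 2 (40–59): n = 484; a·d/n = 129·228/484 = 60.7686; b·c/n = 65·62/484 = 8.3264
Stratum 3 (≥ 60): n = 243; a·d/n = 102·76/243 = 31.9012; b·c/n = 40·25/243 = 4.1152
OR_MH = (48.9310 + 60.7686 + 31.9012) / (19.8947 + 8.3264 + 4.1152) = 141.6009 / 32.3364 = 4.37899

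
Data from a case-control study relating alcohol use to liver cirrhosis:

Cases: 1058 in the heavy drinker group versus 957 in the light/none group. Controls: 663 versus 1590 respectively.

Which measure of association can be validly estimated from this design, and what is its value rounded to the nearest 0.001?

2.651

From the description: a = 1058, b = 663, c = 957, d = 1590.
This is a case-control study: participants were sampled on outcome status, so risks in the source population cannot be estimated directly — relative risk is not valid here. The odds ratio is the appropriate measure.
OR = (a·d)/(b·c) = (1058 × 1590) / (663 × 957) = 1682220 / 634491 = 2.65129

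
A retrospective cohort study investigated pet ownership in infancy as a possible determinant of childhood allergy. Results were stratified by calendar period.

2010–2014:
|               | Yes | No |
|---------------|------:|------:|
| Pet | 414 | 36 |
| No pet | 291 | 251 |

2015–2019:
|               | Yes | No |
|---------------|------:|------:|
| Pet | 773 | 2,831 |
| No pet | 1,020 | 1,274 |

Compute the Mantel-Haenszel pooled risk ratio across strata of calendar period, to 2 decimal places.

RR_MH = Σ(aᵢ·n₀ᵢ/nᵢ) / Σ(cᵢ·n₁ᵢ/nᵢ), with n₁ᵢ = aᵢ+bᵢ (exposed), n₀ᵢ = cᵢ+dᵢ (unexposed), nᵢ = n₁ᵢ+n₀ᵢ.
Stratum 1 (2010–2014): n₁ = 450, n₀ = 542, n = 992; a·n₀/n = 414·542/992 = 226.1976; c·n₁/n = 291·450/992 = 132.0060
Stratum 2 (2015–2019): n₁ = 3604, n₀ = 2294, n = 5898; a·n₀/n = 773·2294/5898 = 300.6548; c·n₁/n = 1020·3604/5898 = 623.2757
RR_MH = (226.1976 + 300.6548) / (132.0060 + 623.2757) = 526.8524 / 755.2817 = 0.69756

0.70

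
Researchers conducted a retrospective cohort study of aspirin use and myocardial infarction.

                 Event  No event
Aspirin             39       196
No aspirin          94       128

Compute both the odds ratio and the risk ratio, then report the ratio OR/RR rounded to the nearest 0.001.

Cells: a = 39, b = 196, c = 94, d = 128.
OR = (39·128)/(196·94) = 4992/18424 = 0.27095
Risk in exposed = 39/235 = 0.16596; risk in unexposed = 94/222 = 0.42342; RR = 0.39194
OR/RR = 0.27095 / 0.39194 = 0.69130
The outcome is not rare, so the OR lies further from 1 than the RR.

0.691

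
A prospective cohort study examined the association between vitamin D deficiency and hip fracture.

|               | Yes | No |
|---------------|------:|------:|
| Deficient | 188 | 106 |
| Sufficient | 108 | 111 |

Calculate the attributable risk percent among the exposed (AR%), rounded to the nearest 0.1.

22.9

Cells: a = 188, b = 106, c = 108, d = 111.
Risk in exposed = 188/294 = 0.63946; risk in unexposed = 108/219 = 0.49315.
RR = 0.63946/0.49315 = 1.29667
AR% = (RR − 1)/RR × 100 = (1.29667 − 1)/1.29667 × 100 = 22.8796%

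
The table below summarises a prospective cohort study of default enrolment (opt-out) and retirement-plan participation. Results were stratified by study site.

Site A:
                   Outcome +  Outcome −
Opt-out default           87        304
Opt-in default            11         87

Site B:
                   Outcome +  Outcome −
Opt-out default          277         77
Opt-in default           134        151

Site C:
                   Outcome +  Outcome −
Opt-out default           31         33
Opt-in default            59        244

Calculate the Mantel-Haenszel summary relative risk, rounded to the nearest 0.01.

1.78

RR_MH = Σ(aᵢ·n₀ᵢ/nᵢ) / Σ(cᵢ·n₁ᵢ/nᵢ), with n₁ᵢ = aᵢ+bᵢ (exposed), n₀ᵢ = cᵢ+dᵢ (unexposed), nᵢ = n₁ᵢ+n₀ᵢ.
Stratum 1 (Site A): n₁ = 391, n₀ = 98, n = 489; a·n₀/n = 87·98/489 = 17.4356; c·n₁/n = 11·391/489 = 8.7955
Stratum 2 (Site B): n₁ = 354, n₀ = 285, n = 639; a·n₀/n = 277·285/639 = 123.5446; c·n₁/n = 134·354/639 = 74.2347
Stratum 3 (Site C): n₁ = 64, n₀ = 303, n = 367; a·n₀/n = 31·303/367 = 25.5940; c·n₁/n = 59·64/367 = 10.2888
RR_MH = (17.4356 + 123.5446 + 25.5940) / (8.7955 + 74.2347 + 10.2888) = 166.5742 / 93.3191 = 1.78500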